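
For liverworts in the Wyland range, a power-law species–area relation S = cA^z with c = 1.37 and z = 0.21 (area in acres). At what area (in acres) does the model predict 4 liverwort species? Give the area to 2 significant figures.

4 = 1.37 × A^0.21  ⇒  A^0.21 = 4/1.37 = 2.92
ln A = ln(2.92) / 0.21 = 1.0715 / 0.21 = 5.1023
A = e^5.1023 ≈ 164.4 acres

160 acres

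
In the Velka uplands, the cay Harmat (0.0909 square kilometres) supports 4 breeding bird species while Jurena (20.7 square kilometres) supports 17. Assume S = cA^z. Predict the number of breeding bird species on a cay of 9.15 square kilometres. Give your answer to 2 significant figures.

14

z = ln(17/4) / ln(20.7/0.0909) = 1.4469 / 5.4281 = 0.2666
c = 4 / 0.0909^0.2666 = 4 / 0.5277 = 7.58
S₃ = 7.58 × 9.15^0.2666 = 7.58 × 1.804 ≈ 13.68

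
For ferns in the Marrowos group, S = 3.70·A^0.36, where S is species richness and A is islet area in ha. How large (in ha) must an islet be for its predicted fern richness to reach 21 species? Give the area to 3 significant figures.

124 ha

21 = 3.7 × A^0.36  ⇒  A^0.36 = 21/3.7 = 5.676
ln A = ln(5.676) / 0.36 = 1.7362 / 0.36 = 4.8227
A = e^4.8227 ≈ 124.3 ha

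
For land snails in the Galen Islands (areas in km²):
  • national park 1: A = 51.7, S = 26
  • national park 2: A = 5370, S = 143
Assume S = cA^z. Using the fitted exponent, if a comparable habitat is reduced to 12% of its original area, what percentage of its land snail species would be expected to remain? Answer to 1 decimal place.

45.9%

z = ln(143/26) / ln(5370/51.7) = 1.7047 / 4.6431 = 0.3672
S_new/S_old = (A_new/A_old)^z = 0.12^0.3672 = exp(0.3672 × -2.1203) = 0.4591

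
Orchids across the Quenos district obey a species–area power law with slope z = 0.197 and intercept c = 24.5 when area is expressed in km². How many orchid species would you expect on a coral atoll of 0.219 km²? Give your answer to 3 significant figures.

18.2

S = 24.5 × 0.219^0.197
ln S = ln 24.5 + 0.197 × ln 0.219 = 3.1987 + 0.197 × -1.5187 = 2.8995
S = e^2.8995 ≈ 18.16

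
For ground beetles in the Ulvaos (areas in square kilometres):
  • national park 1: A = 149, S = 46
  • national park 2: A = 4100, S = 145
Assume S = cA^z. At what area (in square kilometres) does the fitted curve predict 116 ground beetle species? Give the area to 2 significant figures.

2200 square kilometres

z = ln(145/46) / ln(4100/149) = 1.1481 / 3.3148 = 0.3464
c = 46 / 149^0.3464 = 46 / 5.658 = 8.13
A = (116/8.13)^(1/0.3464) ⇒ ln A = ln(14.27)/0.3464 = 7.6745
A = e^7.6745 ≈ 2153 square kilometres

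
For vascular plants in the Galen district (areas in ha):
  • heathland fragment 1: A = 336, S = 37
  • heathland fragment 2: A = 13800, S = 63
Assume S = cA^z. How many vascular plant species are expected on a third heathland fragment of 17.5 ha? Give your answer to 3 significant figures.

24.2

z = ln(63/37) / ln(13800/336) = 0.5322 / 3.7153 = 0.1432
c = 37 / 336^0.1432 = 37 / 2.301 = 16.08
S₃ = 16.08 × 17.5^0.1432 = 16.08 × 1.507 ≈ 24.23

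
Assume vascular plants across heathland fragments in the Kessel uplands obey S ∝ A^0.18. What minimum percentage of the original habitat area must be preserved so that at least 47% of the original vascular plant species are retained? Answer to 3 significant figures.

1.51%

Need (A_new/A_old)^0.18 = 0.47, so A_new/A_old = 0.47^(1/0.18) = 0.47^5.556
ln(A_new/A_old) = ln 0.47 / 0.18 = -0.7550 / 0.18 = -4.1946
A_new/A_old = e^-4.1946 ≈ 0.01508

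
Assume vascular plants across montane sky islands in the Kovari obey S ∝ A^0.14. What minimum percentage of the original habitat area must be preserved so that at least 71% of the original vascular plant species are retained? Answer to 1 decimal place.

8.7%

Need (A_new/A_old)^0.14 = 0.71, so A_new/A_old = 0.71^(1/0.14) = 0.71^7.143
ln(A_new/A_old) = ln 0.71 / 0.14 = -0.3425 / 0.14 = -2.4464
A_new/A_old = e^-2.4464 ≈ 0.08661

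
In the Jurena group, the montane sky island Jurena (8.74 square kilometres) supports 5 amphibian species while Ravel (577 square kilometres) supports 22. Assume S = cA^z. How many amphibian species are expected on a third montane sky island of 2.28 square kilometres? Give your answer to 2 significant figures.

z = ln(22/5) / ln(577/8.74) = 1.4816 / 4.1899 = 0.3536
c = 5 / 8.74^0.3536 = 5 / 2.152 = 2.323
S₃ = 2.323 × 2.28^0.3536 = 2.323 × 1.338 ≈ 3.109

3.1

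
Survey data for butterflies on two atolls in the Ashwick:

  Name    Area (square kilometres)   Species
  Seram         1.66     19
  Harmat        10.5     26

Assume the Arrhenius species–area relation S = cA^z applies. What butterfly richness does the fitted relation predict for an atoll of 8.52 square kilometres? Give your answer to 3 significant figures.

25.1

z = ln(26/19) / ln(10.5/1.66) = 0.3137 / 1.8446 = 0.1700
c = 19 / 1.66^0.1700 = 19 / 1.09 = 17.43
S₃ = 17.43 × 8.52^0.1700 = 17.43 × 1.44 ≈ 25.09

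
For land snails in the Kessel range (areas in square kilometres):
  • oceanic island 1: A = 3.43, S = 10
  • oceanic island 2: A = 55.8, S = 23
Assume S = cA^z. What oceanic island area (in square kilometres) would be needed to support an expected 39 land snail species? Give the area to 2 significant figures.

z = ln(23/10) / ln(55.8/3.43) = 0.8329 / 2.7892 = 0.2986
c = 10 / 3.43^0.2986 = 10 / 1.445 = 6.921
A = (39/6.921)^(1/0.2986) ⇒ ln A = ln(5.635)/0.2986 = 5.7901
A = e^5.7901 ≈ 327.1 square kilometres

330 square kilometres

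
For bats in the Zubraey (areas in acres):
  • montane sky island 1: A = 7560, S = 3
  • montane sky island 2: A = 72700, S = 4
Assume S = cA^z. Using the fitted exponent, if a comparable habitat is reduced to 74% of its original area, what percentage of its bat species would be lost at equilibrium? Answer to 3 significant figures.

3.75%

z = ln(4/3) / ln(72700/7560) = 0.2877 / 2.2635 = 0.1271
S_new/S_old = (A_new/A_old)^z = 0.74^0.1271 = exp(0.1271 × -0.3011) = 0.9625
Fraction lost = 1 − 0.9625 = 0.03755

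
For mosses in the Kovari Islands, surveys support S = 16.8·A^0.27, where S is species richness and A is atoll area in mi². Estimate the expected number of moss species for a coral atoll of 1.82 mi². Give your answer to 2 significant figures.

20

S = 16.8 × 1.82^0.27
ln S = ln 16.8 + 0.27 × ln 1.82 = 2.8214 + 0.27 × 0.5988 = 2.9831
S = e^2.9831 ≈ 19.75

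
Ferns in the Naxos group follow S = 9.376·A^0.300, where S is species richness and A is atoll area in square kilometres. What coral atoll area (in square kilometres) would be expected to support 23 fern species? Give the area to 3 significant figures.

19.9 square kilometres

23 = 9.376 × A^0.3  ⇒  A^0.3 = 23/9.376 = 2.453
ln A = ln(2.453) / 0.3 = 0.8973 / 0.3 = 2.9911
A = e^2.9911 ≈ 19.91 square kilometres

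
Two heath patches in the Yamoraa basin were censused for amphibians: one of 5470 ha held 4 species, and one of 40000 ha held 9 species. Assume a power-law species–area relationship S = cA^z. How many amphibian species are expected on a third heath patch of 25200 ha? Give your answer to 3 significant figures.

7.46

z = ln(9/4) / ln(40000/5470) = 0.8109 / 1.9896 = 0.4076
c = 4 / 5470^0.4076 = 4 / 33.38 = 0.1198
S₃ = 0.1198 × 25200^0.4076 = 0.1198 × 62.22 ≈ 7.455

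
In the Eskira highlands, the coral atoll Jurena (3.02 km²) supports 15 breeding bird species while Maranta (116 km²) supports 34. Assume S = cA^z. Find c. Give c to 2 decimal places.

11.71

z = ln(S₂/S₁) / ln(A₂/A₁) = ln(34/15) / ln(116/3.02) = 0.8183 / 3.6483 = 0.2243
c = S₁ / A₁^z = 15 / 3.02^0.2243 = 15 / 1.281 = 11.71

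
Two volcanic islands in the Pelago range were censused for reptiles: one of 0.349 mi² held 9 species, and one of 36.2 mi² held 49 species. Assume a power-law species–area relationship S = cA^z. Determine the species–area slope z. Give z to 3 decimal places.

0.365

Taking logs: ln S = ln c + z ln A, so z = (ln S₂ − ln S₁)/(ln A₂ − ln A₁).
z = ln(49/9) / ln(36.2/0.349) = ln(5.444) / ln(103.7) = 1.6946 / 4.6417 = 0.3651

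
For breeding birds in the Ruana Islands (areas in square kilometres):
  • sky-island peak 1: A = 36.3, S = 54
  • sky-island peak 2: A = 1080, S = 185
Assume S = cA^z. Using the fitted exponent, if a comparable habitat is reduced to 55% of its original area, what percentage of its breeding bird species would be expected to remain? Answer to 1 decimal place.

z = ln(185/54) / ln(1080/36.3) = 1.2314 / 3.3929 = 0.3629
S_new/S_old = (A_new/A_old)^z = 0.55^0.3629 = exp(0.3629 × -0.5978) = 0.805

80.5%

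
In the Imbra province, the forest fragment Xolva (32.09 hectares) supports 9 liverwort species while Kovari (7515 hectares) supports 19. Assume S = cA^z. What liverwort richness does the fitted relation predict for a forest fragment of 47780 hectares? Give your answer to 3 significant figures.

z = ln(19/9) / ln(7515/32.09) = 0.7472 / 5.4561 = 0.1369
c = 9 / 32.09^0.1369 = 9 / 1.608 = 5.597
S₃ = 5.597 × 47780^0.1369 = 5.597 × 4.373 ≈ 24.48

24.5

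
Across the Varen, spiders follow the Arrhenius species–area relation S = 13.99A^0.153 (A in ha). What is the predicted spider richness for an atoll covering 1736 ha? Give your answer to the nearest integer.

S = 13.99 × 1736^0.153 = 13.99 × 3.131 ≈ 43.8

44 species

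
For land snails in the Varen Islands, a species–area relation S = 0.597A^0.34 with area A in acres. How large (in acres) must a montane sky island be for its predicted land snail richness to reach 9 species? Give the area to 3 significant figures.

2920 acres

9 = 0.597 × A^0.34  ⇒  A^0.34 = 9/0.597 = 15.08
ln A = ln(15.08) / 0.34 = 2.7131 / 0.34 = 7.9796
A = e^7.9796 ≈ 2921 acres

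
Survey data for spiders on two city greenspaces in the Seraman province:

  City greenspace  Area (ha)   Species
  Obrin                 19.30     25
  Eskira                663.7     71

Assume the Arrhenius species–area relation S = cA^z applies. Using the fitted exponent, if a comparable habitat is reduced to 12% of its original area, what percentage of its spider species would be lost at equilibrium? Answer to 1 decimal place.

z = ln(71/25) / ln(663.7/19.3) = 1.0438 / 3.5377 = 0.2950
S_new/S_old = (A_new/A_old)^z = 0.12^0.2950 = exp(0.2950 × -2.1203) = 0.5349
Fraction lost = 1 − 0.5349 = 0.4651

46.5%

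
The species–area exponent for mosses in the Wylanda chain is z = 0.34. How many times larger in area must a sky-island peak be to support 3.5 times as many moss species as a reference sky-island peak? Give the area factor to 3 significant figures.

(A₂/A₁)^0.34 = 3.5, so A₂/A₁ = 3.5^(1/0.34) = 3.5^2.941
ln(A₂/A₁) = ln 3.5 / 0.34 = 1.2528 / 0.34 = 3.6846
A₂/A₁ = e^3.6846 ≈ 39.83

39.8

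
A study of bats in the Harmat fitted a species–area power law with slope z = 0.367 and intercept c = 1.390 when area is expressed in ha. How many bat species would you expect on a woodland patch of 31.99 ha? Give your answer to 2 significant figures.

S = 1.39 × 31.99^0.367
ln S = ln 1.39 + 0.367 × ln 31.99 = 0.3293 + 0.367 × 3.4654 = 1.6011
S = e^1.6011 ≈ 4.959

5.0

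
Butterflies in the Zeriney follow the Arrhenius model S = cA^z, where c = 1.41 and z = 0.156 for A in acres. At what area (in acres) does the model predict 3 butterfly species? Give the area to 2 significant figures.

130 acres

3 = 1.41 × A^0.156  ⇒  A^0.156 = 3/1.41 = 2.128
ln A = ln(2.128) / 0.156 = 0.7550 / 0.156 = 4.8399
A = e^4.8399 ≈ 126.5 acres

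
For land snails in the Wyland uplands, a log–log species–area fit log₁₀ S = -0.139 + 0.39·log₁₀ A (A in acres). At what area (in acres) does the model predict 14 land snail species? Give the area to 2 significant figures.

2000 acres

14 = 0.7261 × A^0.39  ⇒  A^0.39 = 14/0.7261 = 19.28
ln A = ln(19.28) / 0.39 = 2.9591 / 0.39 = 7.5875
A = e^7.5875 ≈ 1973 acres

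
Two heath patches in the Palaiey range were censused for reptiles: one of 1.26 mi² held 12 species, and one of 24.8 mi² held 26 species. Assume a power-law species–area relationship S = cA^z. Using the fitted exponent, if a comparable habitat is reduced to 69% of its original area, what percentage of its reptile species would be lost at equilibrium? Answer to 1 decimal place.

9.2%

z = ln(26/12) / ln(24.8/1.26) = 0.7732 / 2.9797 = 0.2595
S_new/S_old = (A_new/A_old)^z = 0.69^0.2595 = exp(0.2595 × -0.3711) = 0.9082
Fraction lost = 1 − 0.9082 = 0.09179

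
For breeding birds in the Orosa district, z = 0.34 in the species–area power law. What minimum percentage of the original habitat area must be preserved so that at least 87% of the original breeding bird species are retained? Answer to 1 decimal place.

Need (A_new/A_old)^0.34 = 0.87, so A_new/A_old = 0.87^(1/0.34) = 0.87^2.941
ln(A_new/A_old) = ln 0.87 / 0.34 = -0.1393 / 0.34 = -0.4096
A_new/A_old = e^-0.4096 ≈ 0.6639

66.4%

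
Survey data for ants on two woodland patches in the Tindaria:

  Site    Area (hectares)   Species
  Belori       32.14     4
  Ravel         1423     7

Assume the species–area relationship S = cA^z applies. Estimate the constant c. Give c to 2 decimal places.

2.40

z = ln(S₂/S₁) / ln(A₂/A₁) = ln(7/4) / ln(1423/32.14) = 0.5596 / 3.7904 = 0.1476
c = S₁ / A₁^z = 4 / 32.14^0.1476 = 4 / 1.669 = 2.396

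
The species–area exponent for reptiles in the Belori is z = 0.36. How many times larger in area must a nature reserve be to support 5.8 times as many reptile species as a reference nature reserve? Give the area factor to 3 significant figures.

(A₂/A₁)^0.36 = 5.8, so A₂/A₁ = 5.8^(1/0.36) = 5.8^2.778
ln(A₂/A₁) = ln 5.8 / 0.36 = 1.7579 / 0.36 = 4.8829
A₂/A₁ = e^4.8829 ≈ 132

132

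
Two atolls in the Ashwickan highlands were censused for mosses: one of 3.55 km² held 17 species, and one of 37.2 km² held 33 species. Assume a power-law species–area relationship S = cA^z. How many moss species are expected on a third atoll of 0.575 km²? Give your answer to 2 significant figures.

z = ln(33/17) / ln(37.2/3.55) = 0.6633 / 2.3494 = 0.2823
c = 17 / 3.55^0.2823 = 17 / 1.43 = 11.89
S₃ = 11.89 × 0.575^0.2823 = 11.89 × 0.8554 ≈ 10.17

10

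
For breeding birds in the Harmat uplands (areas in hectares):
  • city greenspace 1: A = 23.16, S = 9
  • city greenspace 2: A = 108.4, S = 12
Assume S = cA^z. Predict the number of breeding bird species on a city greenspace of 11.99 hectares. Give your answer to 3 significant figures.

z = ln(12/9) / ln(108.4/23.16) = 0.2877 / 1.5434 = 0.1864
c = 9 / 23.16^0.1864 = 9 / 1.796 = 5.01
S₃ = 5.01 × 11.99^0.1864 = 5.01 × 1.589 ≈ 7.961

7.96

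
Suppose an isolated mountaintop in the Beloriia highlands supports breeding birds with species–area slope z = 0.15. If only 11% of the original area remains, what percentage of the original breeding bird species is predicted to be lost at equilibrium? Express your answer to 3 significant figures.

S_new/S_old = (A_new/A_old)^z = 0.11^0.15
= exp(0.15 × ln 0.11) = exp(0.15 × -2.2073) = exp(-0.3311) ≈ 0.7181
Fraction lost = 1 − 0.7181 = 0.2819

28.2%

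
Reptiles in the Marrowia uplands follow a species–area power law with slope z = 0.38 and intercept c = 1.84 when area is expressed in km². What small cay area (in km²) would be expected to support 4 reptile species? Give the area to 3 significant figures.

4 = 1.84 × A^0.38  ⇒  A^0.38 = 4/1.84 = 2.174
ln A = ln(2.174) / 0.38 = 0.7765 / 0.38 = 2.0435
A = e^2.0435 ≈ 7.718 km²

7.72 km²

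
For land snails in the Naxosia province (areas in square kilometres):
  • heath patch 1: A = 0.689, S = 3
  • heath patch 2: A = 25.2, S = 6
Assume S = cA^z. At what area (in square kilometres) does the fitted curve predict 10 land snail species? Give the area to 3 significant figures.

z = ln(6/3) / ln(25.2/0.689) = 0.6931 / 3.5994 = 0.1926
c = 3 / 0.689^0.1926 = 3 / 0.9308 = 3.223
A = (10/3.223)^(1/0.1926) ⇒ ln A = ln(3.103)/0.1926 = 5.8794
A = e^5.8794 ≈ 357.6 square kilometres

358 square kilometres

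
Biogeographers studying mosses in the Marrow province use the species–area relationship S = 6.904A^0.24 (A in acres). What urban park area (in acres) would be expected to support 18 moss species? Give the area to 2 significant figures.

18 = 6.904 × A^0.24  ⇒  A^0.24 = 18/6.904 = 2.607
ln A = ln(2.607) / 0.24 = 0.9583 / 0.24 = 3.9928
A = e^3.9928 ≈ 54.21 acres

54 acres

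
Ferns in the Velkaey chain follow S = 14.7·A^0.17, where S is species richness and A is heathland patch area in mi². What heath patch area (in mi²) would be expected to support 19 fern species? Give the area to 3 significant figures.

19 = 14.7 × A^0.17  ⇒  A^0.17 = 19/14.7 = 1.293
ln A = ln(1.293) / 0.17 = 0.2566 / 0.17 = 1.5094
A = e^1.5094 ≈ 4.524 mi²

4.52 mi²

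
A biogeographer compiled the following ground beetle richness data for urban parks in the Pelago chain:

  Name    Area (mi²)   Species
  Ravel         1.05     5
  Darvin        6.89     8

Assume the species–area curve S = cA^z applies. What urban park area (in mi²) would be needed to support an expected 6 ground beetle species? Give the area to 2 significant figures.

2.2 mi²

z = ln(8/5) / ln(6.89/1.05) = 0.4700 / 1.8813 = 0.2498
c = 5 / 1.05^0.2498 = 5 / 1.012 = 4.939
A = (6/4.939)^(1/0.2498) ⇒ ln A = ln(1.215)/0.2498 = 0.7786
A = e^0.7786 ≈ 2.178 mi²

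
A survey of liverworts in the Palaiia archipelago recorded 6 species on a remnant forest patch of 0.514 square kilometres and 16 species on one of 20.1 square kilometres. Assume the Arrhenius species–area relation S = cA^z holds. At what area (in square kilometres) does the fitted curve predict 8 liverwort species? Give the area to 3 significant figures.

z = ln(16/6) / ln(20.1/0.514) = 0.9808 / 3.6663 = 0.2675
c = 6 / 0.514^0.2675 = 6 / 0.8369 = 7.169
A = (8/7.169)^(1/0.2675) ⇒ ln A = ln(1.116)/0.2675 = 0.4098
A = e^0.4098 ≈ 1.507 square kilometres

1.51 square kilometres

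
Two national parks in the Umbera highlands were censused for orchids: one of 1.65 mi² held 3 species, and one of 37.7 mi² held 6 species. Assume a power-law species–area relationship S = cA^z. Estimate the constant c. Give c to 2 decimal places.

z = ln(S₂/S₁) / ln(A₂/A₁) = ln(6/3) / ln(37.7/1.65) = 0.6931 / 3.1289 = 0.2215
c = S₁ / A₁^z = 3 / 1.65^0.2215 = 3 / 1.117 = 2.685

2.68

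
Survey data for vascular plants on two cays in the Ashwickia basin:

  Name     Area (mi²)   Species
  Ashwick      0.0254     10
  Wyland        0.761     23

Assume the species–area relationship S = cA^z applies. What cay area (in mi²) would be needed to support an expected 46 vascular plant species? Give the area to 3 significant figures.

12.9 mi²

z = ln(23/10) / ln(0.761/0.0254) = 0.8329 / 3.3999 = 0.2450
c = 10 / 0.0254^0.2450 = 10 / 0.4066 = 24.59
A = (46/24.59)^(1/0.2450) ⇒ ln A = ln(1.871)/0.2450 = 2.5563
A = e^2.5563 ≈ 12.89 mi²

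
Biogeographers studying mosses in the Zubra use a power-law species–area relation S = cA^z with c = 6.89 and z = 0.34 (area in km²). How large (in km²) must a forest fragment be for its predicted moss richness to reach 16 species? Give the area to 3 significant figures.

16 = 6.89 × A^0.34  ⇒  A^0.34 = 16/6.89 = 2.322
ln A = ln(2.322) / 0.34 = 0.8425 / 0.34 = 2.4780
A = e^2.4780 ≈ 11.92 km²

11.9 km²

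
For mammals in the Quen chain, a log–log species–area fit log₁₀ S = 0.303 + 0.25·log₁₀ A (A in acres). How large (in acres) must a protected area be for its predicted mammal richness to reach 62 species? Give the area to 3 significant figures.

62 = 2.009 × A^0.25  ⇒  A^0.25 = 62/2.009 = 30.86
ln A = ln(30.86) / 0.25 = 3.4295 / 0.25 = 13.7178
A = e^13.7178 ≈ 906915 acres

907000 acres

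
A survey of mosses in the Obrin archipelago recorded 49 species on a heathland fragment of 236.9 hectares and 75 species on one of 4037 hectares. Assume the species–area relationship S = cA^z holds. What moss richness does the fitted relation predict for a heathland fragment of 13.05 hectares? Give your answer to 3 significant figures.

31.7

z = ln(75/49) / ln(4037/236.9) = 0.4257 / 2.8356 = 0.1501
c = 49 / 236.9^0.1501 = 49 / 2.272 = 21.56
S₃ = 21.56 × 13.05^0.1501 = 21.56 × 1.471 ≈ 31.71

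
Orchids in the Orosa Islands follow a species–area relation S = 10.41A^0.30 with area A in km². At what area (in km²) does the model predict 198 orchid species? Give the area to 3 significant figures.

18400 km²

198 = 10.41 × A^0.3  ⇒  A^0.3 = 198/10.41 = 19.02
ln A = ln(19.02) / 0.3 = 2.9455 / 0.3 = 9.8183
A = e^9.8183 ≈ 18367 km²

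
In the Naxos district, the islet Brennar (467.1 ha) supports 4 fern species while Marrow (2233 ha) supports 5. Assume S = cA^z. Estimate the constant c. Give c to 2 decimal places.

1.66

z = ln(S₂/S₁) / ln(A₂/A₁) = ln(5/4) / ln(2233/467.1) = 0.2231 / 1.5646 = 0.1426
c = S₁ / A₁^z = 4 / 467.1^0.1426 = 4 / 2.403 = 1.665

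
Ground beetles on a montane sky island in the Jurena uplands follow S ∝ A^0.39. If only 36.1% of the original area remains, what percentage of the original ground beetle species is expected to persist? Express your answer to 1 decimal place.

67.2%

S_new/S_old = (A_new/A_old)^z = 0.361^0.39
= exp(0.39 × ln 0.361) = exp(0.39 × -1.0189) = exp(-0.3974) ≈ 0.6721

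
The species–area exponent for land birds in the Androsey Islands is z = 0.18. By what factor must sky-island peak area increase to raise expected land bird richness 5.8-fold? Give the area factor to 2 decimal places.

17428.77

(A₂/A₁)^0.18 = 5.8, so A₂/A₁ = 5.8^(1/0.18) = 5.8^5.556
ln(A₂/A₁) = ln 5.8 / 0.18 = 1.7579 / 0.18 = 9.7659
A₂/A₁ = e^9.7659 ≈ 17429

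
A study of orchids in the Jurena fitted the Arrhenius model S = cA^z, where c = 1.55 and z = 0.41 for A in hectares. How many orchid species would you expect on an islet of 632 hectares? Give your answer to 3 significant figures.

21.8

S = 1.55 × 632^0.41
ln S = ln 1.55 + 0.41 × ln 632 = 0.4383 + 0.41 × 6.4489 = 3.0823
S = e^3.0823 ≈ 21.81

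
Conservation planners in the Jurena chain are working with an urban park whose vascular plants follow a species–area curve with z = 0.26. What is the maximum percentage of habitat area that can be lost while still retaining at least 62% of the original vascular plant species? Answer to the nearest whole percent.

84%

Need (A_new/A_old)^0.26 = 0.62, so A_new/A_old = 0.62^(1/0.26) = 0.62^3.846
ln(A_new/A_old) = ln 0.62 / 0.26 = -0.4780 / 0.26 = -1.8386
A_new/A_old = e^-1.8386 ≈ 0.159
Fraction that can be lost = 1 − 0.159 = 0.841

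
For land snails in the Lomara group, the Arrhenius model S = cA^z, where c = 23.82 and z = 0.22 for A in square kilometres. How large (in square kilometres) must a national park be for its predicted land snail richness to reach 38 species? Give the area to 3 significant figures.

8.36 square kilometres

38 = 23.82 × A^0.22  ⇒  A^0.22 = 38/23.82 = 1.595
ln A = ln(1.595) / 0.22 = 0.4671 / 0.22 = 2.1230
A = e^2.1230 ≈ 8.356 square kilometres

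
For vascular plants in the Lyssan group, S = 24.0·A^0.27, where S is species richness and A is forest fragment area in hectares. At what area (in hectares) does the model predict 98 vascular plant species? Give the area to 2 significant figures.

98 = 24 × A^0.27  ⇒  A^0.27 = 98/24 = 4.083
ln A = ln(4.083) / 0.27 = 1.4069 / 0.27 = 5.2108
A = e^5.2108 ≈ 183.2 hectares

180 hectares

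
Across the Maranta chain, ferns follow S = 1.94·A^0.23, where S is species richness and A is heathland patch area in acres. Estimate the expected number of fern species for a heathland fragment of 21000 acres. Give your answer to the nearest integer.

S = 1.94 × 21000^0.23
ln S = ln 1.94 + 0.23 × ln 21000 = 0.6627 + 0.23 × 9.9523 = 2.9517
S = e^2.9517 ≈ 19.14

19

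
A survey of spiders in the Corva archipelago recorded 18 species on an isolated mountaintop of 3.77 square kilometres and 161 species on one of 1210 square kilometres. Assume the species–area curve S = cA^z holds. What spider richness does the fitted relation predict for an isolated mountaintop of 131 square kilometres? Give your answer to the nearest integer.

69

z = ln(161/18) / ln(1210/3.77) = 2.1910 / 5.7713 = 0.3796
c = 18 / 3.77^0.3796 = 18 / 1.655 = 10.88
S₃ = 10.88 × 131^0.3796 = 10.88 × 6.365 ≈ 69.23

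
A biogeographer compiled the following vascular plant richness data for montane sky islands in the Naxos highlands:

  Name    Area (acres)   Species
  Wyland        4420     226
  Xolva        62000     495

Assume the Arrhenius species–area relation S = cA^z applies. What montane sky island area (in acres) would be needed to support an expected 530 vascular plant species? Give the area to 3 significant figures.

78000 acres

z = ln(495/226) / ln(62000/4420) = 0.7840 / 2.6410 = 0.2969
c = 226 / 4420^0.2969 = 226 / 12.08 = 18.7
A = (530/18.7)^(1/0.2969) ⇒ ln A = ln(28.34)/0.2969 = 11.2650
A = e^11.2650 ≈ 78044 acres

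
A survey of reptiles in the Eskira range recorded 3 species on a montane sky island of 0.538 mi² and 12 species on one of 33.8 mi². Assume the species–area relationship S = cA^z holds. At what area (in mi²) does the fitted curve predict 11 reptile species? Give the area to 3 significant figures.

26.1 mi²

z = ln(12/3) / ln(33.8/0.538) = 1.3863 / 4.1404 = 0.3348
c = 3 / 0.538^0.3348 = 3 / 0.8126 = 3.692
A = (11/3.692)^(1/0.3348) ⇒ ln A = ln(2.979)/0.3348 = 3.2606
A = e^3.2606 ≈ 26.06 mi²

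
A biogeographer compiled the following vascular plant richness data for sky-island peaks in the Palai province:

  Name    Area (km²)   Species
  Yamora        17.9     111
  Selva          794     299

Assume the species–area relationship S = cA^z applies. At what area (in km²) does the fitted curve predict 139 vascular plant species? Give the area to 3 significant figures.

z = ln(299/111) / ln(794/17.9) = 0.9909 / 3.7923 = 0.2613
c = 111 / 17.9^0.2613 = 111 / 2.125 = 52.23
A = (139/52.23)^(1/0.2613) ⇒ ln A = ln(2.661)/0.2613 = 3.7457
A = e^3.7457 ≈ 42.34 km²

42.3 km²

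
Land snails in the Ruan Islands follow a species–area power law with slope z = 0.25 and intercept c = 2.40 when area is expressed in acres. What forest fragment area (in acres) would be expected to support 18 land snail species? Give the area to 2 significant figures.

18 = 2.4 × A^0.25  ⇒  A^0.25 = 18/2.4 = 7.5
ln A = ln(7.5) / 0.25 = 2.0149 / 0.25 = 8.0596
A = e^8.0596 ≈ 3164 acres

3200 acres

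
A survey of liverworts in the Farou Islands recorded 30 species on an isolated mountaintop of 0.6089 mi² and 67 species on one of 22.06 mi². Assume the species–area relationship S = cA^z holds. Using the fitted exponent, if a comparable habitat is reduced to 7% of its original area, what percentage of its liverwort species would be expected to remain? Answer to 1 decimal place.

55.1%

z = ln(67/30) / ln(22.06/0.6089) = 0.8035 / 3.5899 = 0.2238
S_new/S_old = (A_new/A_old)^z = 0.07^0.2238 = exp(0.2238 × -2.6593) = 0.5515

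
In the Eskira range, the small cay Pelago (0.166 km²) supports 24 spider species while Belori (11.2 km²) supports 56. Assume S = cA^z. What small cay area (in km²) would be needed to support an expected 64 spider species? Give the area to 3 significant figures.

z = ln(56/24) / ln(11.2/0.166) = 0.8473 / 4.2117 = 0.2012
c = 24 / 0.166^0.2012 = 24 / 0.6968 = 34.44
A = (64/34.44)^(1/0.2012) ⇒ ln A = ln(1.858)/0.2012 = 3.0797
A = e^3.0797 ≈ 21.75 km²

21.8 km²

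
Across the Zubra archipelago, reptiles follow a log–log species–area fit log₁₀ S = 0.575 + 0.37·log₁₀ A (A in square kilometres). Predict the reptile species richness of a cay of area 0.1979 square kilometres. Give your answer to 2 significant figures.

S = 3.758 × 0.1979^0.37 = 3.758 × 0.5491 ≈ 2.064

2.1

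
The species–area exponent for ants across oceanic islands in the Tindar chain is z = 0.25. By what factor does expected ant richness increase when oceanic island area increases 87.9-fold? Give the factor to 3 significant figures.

S₂/S₁ = (A₂/A₁)^z = 87.9^0.25
ln(S₂/S₁) = 0.25 × ln 87.9 = 0.25 × 4.4762 = 1.1190
S₂/S₁ = e^1.1190 ≈ 3.062

3.06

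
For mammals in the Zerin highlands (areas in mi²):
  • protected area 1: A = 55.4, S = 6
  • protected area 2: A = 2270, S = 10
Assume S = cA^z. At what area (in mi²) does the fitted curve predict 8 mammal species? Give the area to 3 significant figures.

z = ln(10/6) / ln(2270/55.4) = 0.5108 / 3.7130 = 0.1376
c = 6 / 55.4^0.1376 = 6 / 1.737 = 3.454
A = (8/3.454)^(1/0.1376) ⇒ ln A = ln(2.316)/0.1376 = 6.1056
A = e^6.1056 ≈ 448.4 mi²

448 mi²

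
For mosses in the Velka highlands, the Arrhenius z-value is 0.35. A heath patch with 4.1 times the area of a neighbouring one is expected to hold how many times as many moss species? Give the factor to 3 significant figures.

1.64

S₂/S₁ = (A₂/A₁)^z = 4.1^0.35
ln(S₂/S₁) = 0.35 × ln 4.1 = 0.35 × 1.4110 = 0.4938
S₂/S₁ = e^0.4938 ≈ 1.639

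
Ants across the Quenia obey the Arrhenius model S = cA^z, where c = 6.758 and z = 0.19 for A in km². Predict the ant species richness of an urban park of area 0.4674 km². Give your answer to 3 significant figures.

5.85

S = 6.758 × 0.4674^0.19
ln S = ln 6.758 + 0.19 × ln 0.4674 = 1.9107 + 0.19 × -0.7606 = 1.7662
S = e^1.7662 ≈ 5.849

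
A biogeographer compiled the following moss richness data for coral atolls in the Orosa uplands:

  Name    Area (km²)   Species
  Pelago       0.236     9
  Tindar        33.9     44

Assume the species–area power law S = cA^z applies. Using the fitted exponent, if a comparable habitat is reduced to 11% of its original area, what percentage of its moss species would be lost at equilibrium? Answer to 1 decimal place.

z = ln(44/9) / ln(33.9/0.236) = 1.5870 / 4.9673 = 0.3195
S_new/S_old = (A_new/A_old)^z = 0.11^0.3195 = exp(0.3195 × -2.2073) = 0.494
Fraction lost = 1 − 0.494 = 0.506

50.6%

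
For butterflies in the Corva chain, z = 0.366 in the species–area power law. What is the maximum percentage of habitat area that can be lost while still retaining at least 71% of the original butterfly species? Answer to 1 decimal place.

Need (A_new/A_old)^0.366 = 0.71, so A_new/A_old = 0.71^(1/0.366) = 0.71^2.732
ln(A_new/A_old) = ln 0.71 / 0.366 = -0.3425 / 0.366 = -0.9358
A_new/A_old = e^-0.9358 ≈ 0.3923
Fraction that can be lost = 1 − 0.3923 = 0.6077

60.8%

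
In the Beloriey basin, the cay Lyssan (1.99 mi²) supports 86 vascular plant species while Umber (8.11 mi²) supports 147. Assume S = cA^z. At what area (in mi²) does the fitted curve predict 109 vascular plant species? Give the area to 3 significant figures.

3.70 mi²

z = ln(147/86) / ln(8.11/1.99) = 0.5361 / 1.4050 = 0.3816
c = 86 / 1.99^0.3816 = 86 / 1.3 = 66.14
A = (109/66.14)^(1/0.3816) ⇒ ln A = ln(1.648)/0.3816 = 1.3093
A = e^1.3093 ≈ 3.703 mi²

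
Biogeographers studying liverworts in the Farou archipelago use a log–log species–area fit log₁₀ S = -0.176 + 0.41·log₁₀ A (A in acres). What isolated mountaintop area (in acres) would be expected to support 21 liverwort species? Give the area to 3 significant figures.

4510 acres

21 = 0.6668 × A^0.41  ⇒  A^0.41 = 21/0.6668 = 31.49
ln A = ln(31.49) / 0.41 = 3.4498 / 0.41 = 8.4141
A = e^8.4141 ≈ 4510 acres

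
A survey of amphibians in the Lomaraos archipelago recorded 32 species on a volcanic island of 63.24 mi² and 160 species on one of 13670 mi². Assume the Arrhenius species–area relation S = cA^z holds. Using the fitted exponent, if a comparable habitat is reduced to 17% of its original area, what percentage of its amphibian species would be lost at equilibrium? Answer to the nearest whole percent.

41%

z = ln(160/32) / ln(13670/63.24) = 1.6094 / 5.3760 = 0.2994
S_new/S_old = (A_new/A_old)^z = 0.17^0.2994 = exp(0.2994 × -1.7720) = 0.5883
Fraction lost = 1 − 0.5883 = 0.4117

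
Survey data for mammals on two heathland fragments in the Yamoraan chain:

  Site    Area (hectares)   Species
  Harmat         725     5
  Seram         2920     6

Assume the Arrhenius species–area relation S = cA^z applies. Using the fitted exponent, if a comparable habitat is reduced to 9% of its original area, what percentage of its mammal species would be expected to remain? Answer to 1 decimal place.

73.0%

z = ln(6/5) / ln(2920/725) = 0.1823 / 1.3932 = 0.1309
S_new/S_old = (A_new/A_old)^z = 0.09^0.1309 = exp(0.1309 × -2.4079) = 0.7297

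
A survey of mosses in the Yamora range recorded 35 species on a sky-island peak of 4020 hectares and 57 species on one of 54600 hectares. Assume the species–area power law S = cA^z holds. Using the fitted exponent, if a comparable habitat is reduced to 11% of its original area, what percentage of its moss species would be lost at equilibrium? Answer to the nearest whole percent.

34%

z = ln(57/35) / ln(54600/4020) = 0.4877 / 2.6088 = 0.1869
S_new/S_old = (A_new/A_old)^z = 0.11^0.1869 = exp(0.1869 × -2.2073) = 0.6619
Fraction lost = 1 − 0.6619 = 0.3381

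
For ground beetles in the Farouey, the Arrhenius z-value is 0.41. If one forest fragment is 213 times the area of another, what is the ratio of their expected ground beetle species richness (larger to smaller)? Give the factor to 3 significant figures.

S₂/S₁ = (A₂/A₁)^z = 213^0.41
ln(S₂/S₁) = 0.41 × ln 213 = 0.41 × 5.3613 = 2.1981
S₂/S₁ = e^2.1981 ≈ 9.008

9.01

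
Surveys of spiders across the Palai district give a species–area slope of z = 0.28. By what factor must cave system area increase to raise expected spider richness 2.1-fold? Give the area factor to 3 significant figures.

(A₂/A₁)^0.28 = 2.1, so A₂/A₁ = 2.1^(1/0.28) = 2.1^3.571
ln(A₂/A₁) = ln 2.1 / 0.28 = 0.7419 / 0.28 = 2.6498
A₂/A₁ = e^2.6498 ≈ 14.15

14.2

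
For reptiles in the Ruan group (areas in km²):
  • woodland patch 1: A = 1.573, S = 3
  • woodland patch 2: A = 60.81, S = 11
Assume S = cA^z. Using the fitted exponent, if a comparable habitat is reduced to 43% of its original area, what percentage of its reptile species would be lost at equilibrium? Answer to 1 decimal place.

25.9%

z = ln(11/3) / ln(60.81/1.573) = 1.2993 / 3.6548 = 0.3555
S_new/S_old = (A_new/A_old)^z = 0.43^0.3555 = exp(0.3555 × -0.8440) = 0.7408
Fraction lost = 1 − 0.7408 = 0.2592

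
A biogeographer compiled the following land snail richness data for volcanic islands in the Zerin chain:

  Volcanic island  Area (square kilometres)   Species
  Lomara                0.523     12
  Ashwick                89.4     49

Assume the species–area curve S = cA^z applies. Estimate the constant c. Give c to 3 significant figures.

z = ln(S₂/S₁) / ln(A₂/A₁) = ln(49/12) / ln(89.4/0.523) = 1.4069 / 5.1413 = 0.2736
c = S₁ / A₁^z = 12 / 0.523^0.2736 = 12 / 0.8375 = 14.33

14.3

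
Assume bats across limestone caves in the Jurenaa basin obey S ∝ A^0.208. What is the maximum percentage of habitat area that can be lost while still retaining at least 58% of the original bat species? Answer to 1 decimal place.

Need (A_new/A_old)^0.208 = 0.58, so A_new/A_old = 0.58^(1/0.208) = 0.58^4.808
ln(A_new/A_old) = ln 0.58 / 0.208 = -0.5447 / 0.208 = -2.6189
A_new/A_old = e^-2.6189 ≈ 0.07288
Fraction that can be lost = 1 − 0.07288 = 0.9271

92.7%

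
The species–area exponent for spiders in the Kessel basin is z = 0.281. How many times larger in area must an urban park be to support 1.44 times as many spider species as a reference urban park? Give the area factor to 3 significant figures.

(A₂/A₁)^0.281 = 1.44, so A₂/A₁ = 1.44^(1/0.281) = 1.44^3.559
ln(A₂/A₁) = ln 1.44 / 0.281 = 0.3646 / 0.281 = 1.2977
A₂/A₁ = e^1.2977 ≈ 3.661

3.66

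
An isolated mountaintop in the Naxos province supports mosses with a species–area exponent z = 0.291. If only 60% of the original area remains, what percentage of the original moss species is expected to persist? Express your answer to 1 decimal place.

S_new/S_old = (A_new/A_old)^z = 0.6^0.291
= exp(0.291 × ln 0.6) = exp(0.291 × -0.5108) = exp(-0.1487) ≈ 0.8619

86.2%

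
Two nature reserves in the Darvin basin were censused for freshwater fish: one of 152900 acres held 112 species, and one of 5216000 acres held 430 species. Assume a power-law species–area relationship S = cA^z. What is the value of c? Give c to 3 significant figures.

1.18

z = ln(S₂/S₁) / ln(A₂/A₁) = ln(430/112) / ln(5216000/152900) = 1.3453 / 3.5297 = 0.3811
c = S₁ / A₁^z = 112 / 152900^0.3811 = 112 / 94.61 = 1.184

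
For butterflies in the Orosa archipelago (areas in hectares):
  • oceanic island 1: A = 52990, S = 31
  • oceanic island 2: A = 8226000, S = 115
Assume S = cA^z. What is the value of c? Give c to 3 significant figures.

z = ln(S₂/S₁) / ln(A₂/A₁) = ln(115/31) / ln(8226000/52990) = 1.3109 / 5.0450 = 0.2599
c = S₁ / A₁^z = 31 / 52990^0.2599 = 31 / 16.89 = 1.836

1.84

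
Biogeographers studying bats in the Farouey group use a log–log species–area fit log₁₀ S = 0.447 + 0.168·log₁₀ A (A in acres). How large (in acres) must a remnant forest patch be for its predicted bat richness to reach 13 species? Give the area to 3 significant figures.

13 = 2.799 × A^0.168  ⇒  A^0.168 = 13/2.799 = 4.645
ln A = ln(4.645) / 0.168 = 1.5357 / 0.168 = 9.1410
A = e^9.1410 ≈ 9330 acres

9330 acres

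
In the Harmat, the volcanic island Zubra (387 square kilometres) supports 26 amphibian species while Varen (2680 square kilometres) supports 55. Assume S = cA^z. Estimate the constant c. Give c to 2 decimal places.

2.59

z = ln(S₂/S₁) / ln(A₂/A₁) = ln(55/26) / ln(2680/387) = 0.7492 / 1.9351 = 0.3872
c = S₁ / A₁^z = 26 / 387^0.3872 = 26 / 10.04 = 2.589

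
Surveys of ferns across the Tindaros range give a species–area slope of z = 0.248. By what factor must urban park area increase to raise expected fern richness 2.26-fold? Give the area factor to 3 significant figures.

26.8

(A₂/A₁)^0.248 = 2.26, so A₂/A₁ = 2.26^(1/0.248) = 2.26^4.032
ln(A₂/A₁) = ln 2.26 / 0.248 = 0.8154 / 0.248 = 3.2878
A₂/A₁ = e^3.2878 ≈ 26.78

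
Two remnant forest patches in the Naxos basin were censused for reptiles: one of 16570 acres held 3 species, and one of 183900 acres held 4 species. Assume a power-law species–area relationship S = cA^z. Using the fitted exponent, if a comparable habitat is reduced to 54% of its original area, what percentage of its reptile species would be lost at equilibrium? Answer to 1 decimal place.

7.1%

z = ln(4/3) / ln(183900/16570) = 0.2877 / 2.4068 = 0.1195
S_new/S_old = (A_new/A_old)^z = 0.54^0.1195 = exp(0.1195 × -0.6162) = 0.929
Fraction lost = 1 − 0.929 = 0.07101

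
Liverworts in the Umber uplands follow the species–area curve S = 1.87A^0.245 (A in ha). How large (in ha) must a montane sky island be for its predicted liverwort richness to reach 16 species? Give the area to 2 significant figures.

16 = 1.87 × A^0.245  ⇒  A^0.245 = 16/1.87 = 8.556
ln A = ln(8.556) / 0.245 = 2.1467 / 0.245 = 8.7618
A = e^8.7618 ≈ 6386 ha

6400 ha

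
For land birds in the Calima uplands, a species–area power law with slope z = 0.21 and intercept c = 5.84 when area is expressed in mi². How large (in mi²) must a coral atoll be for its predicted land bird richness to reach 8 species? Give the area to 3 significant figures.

4.48 mi²

8 = 5.84 × A^0.21  ⇒  A^0.21 = 8/5.84 = 1.37
ln A = ln(1.37) / 0.21 = 0.3147 / 0.21 = 1.4986
A = e^1.4986 ≈ 4.476 mi²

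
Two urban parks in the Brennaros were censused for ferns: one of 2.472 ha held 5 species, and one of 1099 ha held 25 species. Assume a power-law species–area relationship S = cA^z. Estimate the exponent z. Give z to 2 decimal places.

Taking logs: ln S = ln c + z ln A, so z = (ln S₂ − ln S₁)/(ln A₂ − ln A₁).
z = ln(25/5) / ln(1099/2.472) = ln(5) / ln(444.6) = 1.6094 / 6.0971 = 0.2640

0.26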